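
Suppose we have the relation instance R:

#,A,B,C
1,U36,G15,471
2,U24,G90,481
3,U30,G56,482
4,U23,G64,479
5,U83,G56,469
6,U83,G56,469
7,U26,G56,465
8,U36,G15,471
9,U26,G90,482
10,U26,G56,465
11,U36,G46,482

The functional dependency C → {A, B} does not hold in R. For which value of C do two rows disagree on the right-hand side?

C=471: rows 1, 8 → {A,B} = (U36, G15), (U36, G15) ✓
C=481: row 2 → {A,B} = (U24, G90) ✓
C=482: rows 3, 9, 11 → {A,B} takes values {(U30, G56), (U26, G90), (U36, G46)} — violation
C=479: row 4 → {A,B} = (U23, G64) ✓
C=469: rows 5, 6 → {A,B} = (U83, G56), (U83, G56) ✓
C=465: rows 7, 10 → {A,B} = (U26, G56), (U26, G56) ✓
The only C value with inconsistent RHS is C=482.

482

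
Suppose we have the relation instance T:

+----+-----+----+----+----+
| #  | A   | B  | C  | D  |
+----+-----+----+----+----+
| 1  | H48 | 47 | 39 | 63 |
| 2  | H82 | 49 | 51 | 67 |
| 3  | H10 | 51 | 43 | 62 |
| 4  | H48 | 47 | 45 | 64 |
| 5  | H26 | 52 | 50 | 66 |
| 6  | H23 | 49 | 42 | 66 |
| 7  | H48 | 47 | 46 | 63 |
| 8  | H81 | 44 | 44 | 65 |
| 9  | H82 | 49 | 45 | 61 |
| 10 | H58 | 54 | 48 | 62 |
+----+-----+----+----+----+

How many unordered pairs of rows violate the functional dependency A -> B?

A=H48: all 3 rows agree on B — 0 pairs.
A=H82: all 2 rows agree on B — 0 pairs.

0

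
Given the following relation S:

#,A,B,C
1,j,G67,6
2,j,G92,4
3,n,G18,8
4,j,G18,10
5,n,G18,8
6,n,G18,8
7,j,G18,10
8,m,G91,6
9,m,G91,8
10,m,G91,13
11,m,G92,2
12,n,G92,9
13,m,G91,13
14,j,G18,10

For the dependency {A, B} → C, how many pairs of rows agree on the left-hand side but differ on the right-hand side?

(A=n, B=G18): all 3 rows agree on C — 0 pairs.
(A=j, B=G18): all 3 rows agree on C — 0 pairs.
(A=m, B=G91): violating pairs (8,9), (8,10), (8,13), (9,10), (9,13) — 5 pairs.

5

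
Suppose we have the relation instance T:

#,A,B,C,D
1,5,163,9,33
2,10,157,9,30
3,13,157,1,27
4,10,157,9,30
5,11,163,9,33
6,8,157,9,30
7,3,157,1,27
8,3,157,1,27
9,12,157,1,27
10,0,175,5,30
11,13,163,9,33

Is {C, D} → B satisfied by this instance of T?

Yes

(C=9, D=33): rows 1, 5, 11 → B = 163, 163, 163 ✓
(C=9, D=30): rows 2, 4, 6 → B = 157, 157, 157 ✓
(C=1, D=27): rows 3, 7, 8, 9 → B = 157, 157, 157, 157 ✓
(C=5, D=30): row 10 → B = 175 ✓
Every {C, D} value is associated with a single B value, so {C, D} → B holds.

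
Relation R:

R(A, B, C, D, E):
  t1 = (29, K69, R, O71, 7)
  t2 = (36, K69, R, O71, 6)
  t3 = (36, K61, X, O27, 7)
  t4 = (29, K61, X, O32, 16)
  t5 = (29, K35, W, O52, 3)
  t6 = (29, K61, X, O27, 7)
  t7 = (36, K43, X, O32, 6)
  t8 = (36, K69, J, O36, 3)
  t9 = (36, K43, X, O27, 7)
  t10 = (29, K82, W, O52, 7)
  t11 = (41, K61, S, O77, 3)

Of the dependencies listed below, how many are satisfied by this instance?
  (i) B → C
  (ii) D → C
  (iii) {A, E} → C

(i) B → C: B=K69: rows 1, 2, 8 → C takes values {R, J} — violation; B=K61: rows 3, 4, 6, 11 → C takes values {X, S} — violation — fails.
(ii) D → C: every LHS value maps to a single RHS value — holds.
(iii) {A, E} → C: (A=29, E=7): rows 1, 6, 10 → C takes values {R, X, W} — violation; (A=36, E=6): rows 2, 7 → C takes values {R, X} — violation — fails.
1 of the 3 dependencies holds.

1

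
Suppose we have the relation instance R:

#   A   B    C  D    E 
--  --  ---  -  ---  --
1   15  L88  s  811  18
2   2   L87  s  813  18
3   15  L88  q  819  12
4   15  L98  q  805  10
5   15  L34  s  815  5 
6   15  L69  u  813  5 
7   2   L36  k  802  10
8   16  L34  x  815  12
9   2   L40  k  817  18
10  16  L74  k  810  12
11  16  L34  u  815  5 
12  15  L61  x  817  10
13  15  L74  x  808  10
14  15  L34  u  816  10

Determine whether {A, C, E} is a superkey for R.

No

Rows 12 and 13 have the same {A, C, E} value (A=15, C=x, E=10) but are distinct tuples, so {A, C, E} does not determine every attribute — not a superkey.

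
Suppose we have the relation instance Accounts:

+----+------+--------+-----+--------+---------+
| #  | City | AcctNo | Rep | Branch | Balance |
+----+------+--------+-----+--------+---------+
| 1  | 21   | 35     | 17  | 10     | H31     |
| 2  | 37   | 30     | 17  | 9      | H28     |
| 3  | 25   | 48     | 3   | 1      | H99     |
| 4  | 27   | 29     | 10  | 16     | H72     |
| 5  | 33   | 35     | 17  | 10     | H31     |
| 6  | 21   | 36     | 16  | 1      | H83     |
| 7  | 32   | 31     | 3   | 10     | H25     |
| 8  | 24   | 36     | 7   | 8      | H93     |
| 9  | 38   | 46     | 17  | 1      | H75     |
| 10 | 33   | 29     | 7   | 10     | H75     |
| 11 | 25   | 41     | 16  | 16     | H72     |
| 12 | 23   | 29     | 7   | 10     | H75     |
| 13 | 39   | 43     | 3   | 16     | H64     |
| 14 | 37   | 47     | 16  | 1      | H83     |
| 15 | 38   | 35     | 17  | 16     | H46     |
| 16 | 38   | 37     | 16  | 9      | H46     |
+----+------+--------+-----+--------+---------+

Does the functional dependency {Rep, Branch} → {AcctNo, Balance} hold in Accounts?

No

(Rep=17, Branch=10): rows 1, 5 → {AcctNo,Balance} = (35, H31), (35, H31) ✓
(Rep=17, Branch=9): row 2 → {AcctNo,Balance} = (30, H28) ✓
(Rep=3, Branch=1): row 3 → {AcctNo,Balance} = (48, H99) ✓
(Rep=10, Branch=16): row 4 → {AcctNo,Balance} = (29, H72) ✓
(Rep=16, Branch=1): rows 6, 14 → {AcctNo,Balance} takes values {(36, H83), (47, H83)} — violation
(Rep=3, Branch=10): row 7 → {AcctNo,Balance} = (31, H25) ✓
(Rep=7, Branch=8): row 8 → {AcctNo,Balance} = (36, H93) ✓
(Rep=17, Branch=1): row 9 → {AcctNo,Balance} = (46, H75) ✓
(Rep=7, Branch=10): rows 10, 12 → {AcctNo,Balance} = (29, H75), (29, H75) ✓
(Rep=16, Branch=16): row 11 → {AcctNo,Balance} = (41, H72) ✓
(Rep=3, Branch=16): row 13 → {AcctNo,Balance} = (43, H64) ✓
(Rep=17, Branch=16): row 15 → {AcctNo,Balance} = (35, H46) ✓
(Rep=16, Branch=9): row 16 → {AcctNo,Balance} = (37, H46) ✓
Two rows agree on {Rep, Branch} but differ on {AcctNo, Balance}, so {Rep, Branch} → {AcctNo, Balance} does not hold.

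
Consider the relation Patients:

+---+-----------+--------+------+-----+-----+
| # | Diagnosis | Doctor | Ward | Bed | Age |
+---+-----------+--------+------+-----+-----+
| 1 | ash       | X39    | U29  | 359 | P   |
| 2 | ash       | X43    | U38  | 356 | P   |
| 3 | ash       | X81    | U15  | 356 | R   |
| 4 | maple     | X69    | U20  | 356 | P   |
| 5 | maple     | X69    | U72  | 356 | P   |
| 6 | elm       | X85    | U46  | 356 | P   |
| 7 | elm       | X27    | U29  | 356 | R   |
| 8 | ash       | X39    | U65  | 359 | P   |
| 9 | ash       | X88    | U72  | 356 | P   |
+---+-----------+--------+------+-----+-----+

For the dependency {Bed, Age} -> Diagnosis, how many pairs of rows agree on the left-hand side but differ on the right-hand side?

(Bed=359, Age=P): all 2 rows agree on Diagnosis — 0 pairs.
(Bed=356, Age=P): violating pairs (2,4), (2,5), (2,6), (4,6), (4,9), (5,6), (5,9), (6,9) — 8 pairs.
(Bed=356, Age=R): violating pairs (3,7) — 1 pair.

9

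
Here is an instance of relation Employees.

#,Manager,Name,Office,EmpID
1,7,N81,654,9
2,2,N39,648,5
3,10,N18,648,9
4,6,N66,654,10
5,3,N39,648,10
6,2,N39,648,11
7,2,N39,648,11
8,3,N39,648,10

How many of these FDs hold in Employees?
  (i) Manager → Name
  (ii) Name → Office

2

(i) Manager → Name: every LHS value maps to a single RHS value — holds.
(ii) Name → Office: every LHS value maps to a single RHS value — holds.
2 of the 2 dependencies hold.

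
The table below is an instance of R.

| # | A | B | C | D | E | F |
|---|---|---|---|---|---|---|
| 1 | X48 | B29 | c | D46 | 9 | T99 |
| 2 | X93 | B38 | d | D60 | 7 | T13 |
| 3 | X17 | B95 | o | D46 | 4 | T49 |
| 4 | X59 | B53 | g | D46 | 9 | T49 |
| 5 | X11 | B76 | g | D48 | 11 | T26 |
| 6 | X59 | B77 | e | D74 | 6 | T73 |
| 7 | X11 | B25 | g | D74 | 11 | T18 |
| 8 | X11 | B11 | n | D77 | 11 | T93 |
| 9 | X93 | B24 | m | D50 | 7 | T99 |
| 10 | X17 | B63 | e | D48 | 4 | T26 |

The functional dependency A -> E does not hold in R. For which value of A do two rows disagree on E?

X59

A=X48: row 1 → E = 9 ✓
A=X93: rows 2, 9 → E = 7, 7 ✓
A=X17: rows 3, 10 → E = 4, 4 ✓
A=X59: rows 4, 6 → E takes values {9, 6} — violation
A=X11: rows 5, 7, 8 → E = 11, 11, 11 ✓
The only A value with inconsistent E is A=X59.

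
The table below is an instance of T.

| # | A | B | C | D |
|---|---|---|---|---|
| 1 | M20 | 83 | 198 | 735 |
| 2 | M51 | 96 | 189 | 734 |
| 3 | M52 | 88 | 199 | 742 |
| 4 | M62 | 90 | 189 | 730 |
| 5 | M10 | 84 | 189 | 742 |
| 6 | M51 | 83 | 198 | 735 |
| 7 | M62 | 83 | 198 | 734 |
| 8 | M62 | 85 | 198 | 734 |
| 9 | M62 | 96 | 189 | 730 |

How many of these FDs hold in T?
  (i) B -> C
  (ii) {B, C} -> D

(i) B -> C: every LHS value maps to a single RHS value — holds.
(ii) {B, C} -> D: (B=83, C=198): rows 1, 6, 7 → D takes values {735, 734} — violation; (B=96, C=189): rows 2, 9 → D takes values {734, 730} — violation — fails.
1 of the 2 dependencies holds.

1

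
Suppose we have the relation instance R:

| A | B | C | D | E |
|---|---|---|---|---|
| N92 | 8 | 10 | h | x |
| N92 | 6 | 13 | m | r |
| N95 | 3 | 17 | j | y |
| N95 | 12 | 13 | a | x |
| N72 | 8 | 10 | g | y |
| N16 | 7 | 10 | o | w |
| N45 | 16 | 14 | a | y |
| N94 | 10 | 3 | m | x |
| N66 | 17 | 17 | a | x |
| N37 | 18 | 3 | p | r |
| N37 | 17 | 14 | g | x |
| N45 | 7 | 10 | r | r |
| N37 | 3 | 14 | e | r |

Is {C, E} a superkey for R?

All 13 rows have distinct {C, E} values, so {C, E} → (all attributes) holds and {C, E} is a superkey.

Yes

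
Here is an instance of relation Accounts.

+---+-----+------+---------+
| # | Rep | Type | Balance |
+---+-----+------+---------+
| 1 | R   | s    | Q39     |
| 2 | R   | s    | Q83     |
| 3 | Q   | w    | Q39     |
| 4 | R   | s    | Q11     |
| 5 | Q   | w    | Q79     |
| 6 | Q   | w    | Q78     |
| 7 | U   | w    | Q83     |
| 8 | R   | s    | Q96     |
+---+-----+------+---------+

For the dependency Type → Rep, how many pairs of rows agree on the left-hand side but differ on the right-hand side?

Type=s: all 4 rows agree on Rep — 0 pairs.
Type=w: violating pairs (3,7), (5,7), (6,7) — 3 pairs.

3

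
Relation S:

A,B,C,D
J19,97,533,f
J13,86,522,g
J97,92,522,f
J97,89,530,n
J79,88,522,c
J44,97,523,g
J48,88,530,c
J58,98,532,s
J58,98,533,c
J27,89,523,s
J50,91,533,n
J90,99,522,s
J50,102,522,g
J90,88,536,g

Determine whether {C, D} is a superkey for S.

Two distinct rows share (C=522, D=g), so {C, D} does not determine every attribute — not a superkey.

No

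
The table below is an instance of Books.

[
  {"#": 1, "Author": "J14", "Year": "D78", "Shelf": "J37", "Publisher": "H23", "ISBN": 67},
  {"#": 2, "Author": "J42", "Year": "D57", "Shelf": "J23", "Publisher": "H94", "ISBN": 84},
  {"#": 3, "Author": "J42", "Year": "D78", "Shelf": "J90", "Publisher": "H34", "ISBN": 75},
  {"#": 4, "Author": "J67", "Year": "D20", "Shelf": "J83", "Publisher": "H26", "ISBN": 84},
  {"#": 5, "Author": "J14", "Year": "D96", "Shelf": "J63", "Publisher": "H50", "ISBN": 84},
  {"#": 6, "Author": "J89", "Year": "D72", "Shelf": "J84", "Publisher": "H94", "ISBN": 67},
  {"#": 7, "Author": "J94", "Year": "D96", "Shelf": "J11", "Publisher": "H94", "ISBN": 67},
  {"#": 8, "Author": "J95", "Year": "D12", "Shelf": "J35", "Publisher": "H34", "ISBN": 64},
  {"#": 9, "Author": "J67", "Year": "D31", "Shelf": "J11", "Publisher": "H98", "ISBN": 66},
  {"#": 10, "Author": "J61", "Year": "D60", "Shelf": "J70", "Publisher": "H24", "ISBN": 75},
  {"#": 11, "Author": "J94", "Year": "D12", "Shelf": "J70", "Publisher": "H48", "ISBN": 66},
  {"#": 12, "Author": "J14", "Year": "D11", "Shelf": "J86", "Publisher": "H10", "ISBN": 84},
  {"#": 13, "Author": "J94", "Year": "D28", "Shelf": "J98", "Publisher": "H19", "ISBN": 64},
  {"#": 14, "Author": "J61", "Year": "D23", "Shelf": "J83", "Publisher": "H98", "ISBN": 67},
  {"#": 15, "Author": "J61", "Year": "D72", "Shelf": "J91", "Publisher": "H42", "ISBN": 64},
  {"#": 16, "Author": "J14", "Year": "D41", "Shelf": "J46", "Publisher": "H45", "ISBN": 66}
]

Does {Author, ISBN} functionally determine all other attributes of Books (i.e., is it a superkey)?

Rows 5 and 12 have the same {Author, ISBN} value (Author=J14, ISBN=84) but are distinct tuples, so {Author, ISBN} does not determine every attribute — not a superkey.

No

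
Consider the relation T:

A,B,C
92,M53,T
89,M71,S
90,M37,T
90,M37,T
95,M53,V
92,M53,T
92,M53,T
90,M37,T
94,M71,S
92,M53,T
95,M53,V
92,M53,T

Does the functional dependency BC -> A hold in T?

No

(B=M53, C=T): 5 rows → A = 92, 92, 92, 92, 92 ✓
(B=M71, C=S): 2 rows → A takes values {89, 94} — violation
(B=M37, C=T): 3 rows → A = 90, 90, 90 ✓
(B=M53, C=V): 2 rows → A = 95, 95 ✓
Two rows agree on BC but differ on A, so BC -> A does not hold.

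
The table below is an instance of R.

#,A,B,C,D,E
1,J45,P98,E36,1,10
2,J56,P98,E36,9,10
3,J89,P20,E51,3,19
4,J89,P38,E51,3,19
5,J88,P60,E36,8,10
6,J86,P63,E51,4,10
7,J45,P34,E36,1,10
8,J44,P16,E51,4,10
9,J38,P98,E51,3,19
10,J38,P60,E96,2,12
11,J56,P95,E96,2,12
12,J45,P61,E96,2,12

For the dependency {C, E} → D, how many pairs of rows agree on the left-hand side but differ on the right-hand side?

5

(C=E36, E=10): violating pairs (1,2), (1,5), (2,5), (2,7), (5,7) — 5 pairs.
(C=E51, E=19): all 3 rows agree on D — 0 pairs.
(C=E51, E=10): all 2 rows agree on D — 0 pairs.
(C=E96, E=12): all 3 rows agree on D — 0 pairs.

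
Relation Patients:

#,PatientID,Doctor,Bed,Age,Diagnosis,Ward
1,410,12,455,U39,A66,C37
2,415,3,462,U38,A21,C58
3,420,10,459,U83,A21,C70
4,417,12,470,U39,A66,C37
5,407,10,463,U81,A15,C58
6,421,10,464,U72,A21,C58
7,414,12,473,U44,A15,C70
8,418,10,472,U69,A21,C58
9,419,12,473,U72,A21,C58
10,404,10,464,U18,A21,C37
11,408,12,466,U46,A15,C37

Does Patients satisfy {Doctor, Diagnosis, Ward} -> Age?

No

(Doctor=12, Diagnosis=A66, Ward=C37): rows 1, 4 → Age = U39, U39 ✓
(Doctor=3, Diagnosis=A21, Ward=C58): row 2 → Age = U38 ✓
(Doctor=10, Diagnosis=A21, Ward=C70): row 3 → Age = U83 ✓
(Doctor=10, Diagnosis=A15, Ward=C58): row 5 → Age = U81 ✓
(Doctor=10, Diagnosis=A21, Ward=C58): rows 6, 8 → Age takes values {U72, U69} — violation
(Doctor=12, Diagnosis=A15, Ward=C70): row 7 → Age = U44 ✓
(Doctor=12, Diagnosis=A21, Ward=C58): row 9 → Age = U72 ✓
(Doctor=10, Diagnosis=A21, Ward=C37): row 10 → Age = U18 ✓
(Doctor=12, Diagnosis=A15, Ward=C37): row 11 → Age = U46 ✓
Two rows agree on {Doctor, Diagnosis, Ward} but differ on Age, so {Doctor, Diagnosis, Ward} -> Age does not hold.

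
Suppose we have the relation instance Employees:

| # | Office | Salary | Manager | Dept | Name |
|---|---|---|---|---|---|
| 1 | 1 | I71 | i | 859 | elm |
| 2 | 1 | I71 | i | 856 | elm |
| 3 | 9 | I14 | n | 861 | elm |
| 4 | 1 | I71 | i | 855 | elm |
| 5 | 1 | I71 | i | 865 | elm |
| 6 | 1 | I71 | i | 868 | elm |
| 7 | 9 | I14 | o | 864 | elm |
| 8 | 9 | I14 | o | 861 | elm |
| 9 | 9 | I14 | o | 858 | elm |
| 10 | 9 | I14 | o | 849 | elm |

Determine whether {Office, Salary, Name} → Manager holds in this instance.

No

(Office=1, Salary=I71, Name=elm): rows 1, 2, 4, 5, 6 → Manager = i, i, i, i, i ✓
(Office=9, Salary=I14, Name=elm): rows 3, 7, 8, 9, 10 → Manager takes values {n, o} — violation
Two rows agree on {Office, Salary, Name} but differ on Manager, so {Office, Salary, Name} → Manager does not hold.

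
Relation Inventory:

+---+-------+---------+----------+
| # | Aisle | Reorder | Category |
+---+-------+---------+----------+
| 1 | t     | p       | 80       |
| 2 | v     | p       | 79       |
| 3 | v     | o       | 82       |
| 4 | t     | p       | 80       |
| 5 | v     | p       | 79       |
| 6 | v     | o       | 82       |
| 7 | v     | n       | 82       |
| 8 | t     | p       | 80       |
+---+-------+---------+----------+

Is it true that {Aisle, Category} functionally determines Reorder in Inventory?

(Aisle=t, Category=80): rows 1, 4, 8 → Reorder = p, p, p ✓
(Aisle=v, Category=79): rows 2, 5 → Reorder = p, p ✓
(Aisle=v, Category=82): rows 3, 6, 7 → Reorder takes values {o, n} — violation
Two rows agree on {Aisle, Category} but differ on Reorder, so {Aisle, Category} → Reorder does not hold.

No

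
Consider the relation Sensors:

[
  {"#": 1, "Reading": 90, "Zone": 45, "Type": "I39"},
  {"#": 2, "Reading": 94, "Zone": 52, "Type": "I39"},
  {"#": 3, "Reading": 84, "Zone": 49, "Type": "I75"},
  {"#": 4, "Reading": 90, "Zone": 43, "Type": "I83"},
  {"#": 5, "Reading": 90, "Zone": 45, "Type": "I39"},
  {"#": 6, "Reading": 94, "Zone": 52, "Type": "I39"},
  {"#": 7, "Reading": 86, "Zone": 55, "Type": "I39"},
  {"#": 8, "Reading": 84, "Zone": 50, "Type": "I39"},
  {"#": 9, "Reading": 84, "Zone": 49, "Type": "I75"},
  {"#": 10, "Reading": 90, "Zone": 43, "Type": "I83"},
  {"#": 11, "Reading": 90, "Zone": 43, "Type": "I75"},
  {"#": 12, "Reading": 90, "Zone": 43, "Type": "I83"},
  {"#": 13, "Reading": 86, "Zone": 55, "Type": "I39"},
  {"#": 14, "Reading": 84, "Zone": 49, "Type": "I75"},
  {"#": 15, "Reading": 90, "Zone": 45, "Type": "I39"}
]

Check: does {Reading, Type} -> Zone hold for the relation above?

(Reading=90, Type=I39): rows 1, 5, 15 → Zone = 45, 45, 45 ✓
(Reading=94, Type=I39): rows 2, 6 → Zone = 52, 52 ✓
(Reading=84, Type=I75): rows 3, 9, 14 → Zone = 49, 49, 49 ✓
(Reading=90, Type=I83): rows 4, 10, 12 → Zone = 43, 43, 43 ✓
(Reading=86, Type=I39): rows 7, 13 → Zone = 55, 55 ✓
(Reading=84, Type=I39): row 8 → Zone = 50 ✓
(Reading=90, Type=I75): row 11 → Zone = 43 ✓
Every {Reading, Type} value is associated with a single Zone value, so {Reading, Type} -> Zone holds.

Yes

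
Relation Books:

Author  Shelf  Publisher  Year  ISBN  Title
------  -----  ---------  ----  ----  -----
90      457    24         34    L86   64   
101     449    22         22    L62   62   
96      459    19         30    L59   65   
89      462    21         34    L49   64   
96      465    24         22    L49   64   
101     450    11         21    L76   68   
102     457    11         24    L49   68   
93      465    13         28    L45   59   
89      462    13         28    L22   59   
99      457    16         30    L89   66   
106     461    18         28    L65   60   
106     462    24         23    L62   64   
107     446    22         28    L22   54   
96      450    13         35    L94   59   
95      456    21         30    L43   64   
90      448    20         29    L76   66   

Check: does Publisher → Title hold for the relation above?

Publisher=24: 3 rows → Title = 64, 64, 64 ✓
Publisher=22: 2 rows → Title takes values {62, 54} — violation
Publisher=19: 1 row → Title = 65 ✓
Publisher=21: 2 rows → Title = 64, 64 ✓
Publisher=11: 2 rows → Title = 68, 68 ✓
Publisher=13: 3 rows → Title = 59, 59, 59 ✓
Publisher=16: 1 row → Title = 66 ✓
Publisher=18: 1 row → Title = 60 ✓
Publisher=20: 1 row → Title = 66 ✓
Two rows agree on Publisher but differ on Title, so Publisher → Title does not hold.

No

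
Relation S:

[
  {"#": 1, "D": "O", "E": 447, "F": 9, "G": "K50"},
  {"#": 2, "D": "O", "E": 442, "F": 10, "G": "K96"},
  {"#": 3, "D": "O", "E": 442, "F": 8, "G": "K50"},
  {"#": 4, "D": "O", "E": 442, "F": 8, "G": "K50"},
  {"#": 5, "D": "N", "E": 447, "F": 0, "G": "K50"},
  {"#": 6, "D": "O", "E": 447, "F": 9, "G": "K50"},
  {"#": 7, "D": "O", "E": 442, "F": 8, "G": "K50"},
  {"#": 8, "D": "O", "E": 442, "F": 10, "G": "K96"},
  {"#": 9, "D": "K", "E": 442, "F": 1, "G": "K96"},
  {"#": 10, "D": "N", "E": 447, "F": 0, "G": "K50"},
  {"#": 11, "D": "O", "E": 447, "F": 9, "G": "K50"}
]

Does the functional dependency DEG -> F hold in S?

Yes

(D=O, E=447, G=K50): rows 1, 6, 11 → F = 9, 9, 9 ✓
(D=O, E=442, G=K96): rows 2, 8 → F = 10, 10 ✓
(D=O, E=442, G=K50): rows 3, 4, 7 → F = 8, 8, 8 ✓
(D=N, E=447, G=K50): rows 5, 10 → F = 0, 0 ✓
(D=K, E=442, G=K96): row 9 → F = 1 ✓
Every DEG value is associated with a single F value, so DEG -> F holds.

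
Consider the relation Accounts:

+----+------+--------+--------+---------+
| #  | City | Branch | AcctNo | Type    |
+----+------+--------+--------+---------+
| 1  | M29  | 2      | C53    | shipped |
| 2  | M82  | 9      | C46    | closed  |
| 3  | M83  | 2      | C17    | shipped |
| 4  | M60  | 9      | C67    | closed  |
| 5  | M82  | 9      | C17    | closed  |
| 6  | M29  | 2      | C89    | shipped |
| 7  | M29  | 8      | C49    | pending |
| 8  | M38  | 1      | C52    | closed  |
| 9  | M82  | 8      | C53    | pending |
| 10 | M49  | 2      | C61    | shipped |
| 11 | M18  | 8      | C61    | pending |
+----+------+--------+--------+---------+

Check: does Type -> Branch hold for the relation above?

Type=shipped: rows 1, 3, 6, 10 → Branch = 2, 2, 2, 2 ✓
Type=closed: rows 2, 4, 5, 8 → Branch takes values {9, 1} — violation
Type=pending: rows 7, 9, 11 → Branch = 8, 8, 8 ✓
Two rows agree on Type but differ on Branch, so Type -> Branch does not hold.

No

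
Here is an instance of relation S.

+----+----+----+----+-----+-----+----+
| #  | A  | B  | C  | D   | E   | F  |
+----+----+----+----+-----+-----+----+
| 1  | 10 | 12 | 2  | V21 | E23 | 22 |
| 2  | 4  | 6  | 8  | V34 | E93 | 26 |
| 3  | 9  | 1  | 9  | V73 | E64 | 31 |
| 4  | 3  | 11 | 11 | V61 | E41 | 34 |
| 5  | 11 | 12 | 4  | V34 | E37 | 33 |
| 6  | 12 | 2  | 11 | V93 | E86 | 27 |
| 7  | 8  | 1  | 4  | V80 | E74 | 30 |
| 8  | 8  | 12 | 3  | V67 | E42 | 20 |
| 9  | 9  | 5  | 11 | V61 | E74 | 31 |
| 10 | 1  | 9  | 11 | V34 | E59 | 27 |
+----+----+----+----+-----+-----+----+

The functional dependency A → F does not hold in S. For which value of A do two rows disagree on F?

A=10: row 1 → F = 22 ✓
A=4: row 2 → F = 26 ✓
A=9: rows 3, 9 → F = 31, 31 ✓
A=3: row 4 → F = 34 ✓
A=11: row 5 → F = 33 ✓
A=12: row 6 → F = 27 ✓
A=8: rows 7, 8 → F takes values {30, 20} — violation
A=1: row 10 → F = 27 ✓
The only A value with inconsistent F is A=8.

8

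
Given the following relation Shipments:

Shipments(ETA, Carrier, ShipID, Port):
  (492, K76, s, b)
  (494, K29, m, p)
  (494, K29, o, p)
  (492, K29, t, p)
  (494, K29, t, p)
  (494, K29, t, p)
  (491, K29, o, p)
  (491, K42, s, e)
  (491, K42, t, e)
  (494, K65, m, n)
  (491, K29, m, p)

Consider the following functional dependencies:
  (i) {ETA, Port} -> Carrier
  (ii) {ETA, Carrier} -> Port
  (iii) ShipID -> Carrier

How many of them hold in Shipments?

(i) {ETA, Port} -> Carrier: every LHS value maps to a single RHS value — holds.
(ii) {ETA, Carrier} -> Port: every LHS value maps to a single RHS value — holds.
(iii) ShipID -> Carrier: ShipID=s: 2 rows → Carrier takes values {K76, K42} — violation; ShipID=m: 3 rows → Carrier takes values {K29, K65} — violation; ShipID=t: 4 rows → Carrier takes values {K29, K42} — violation — fails.
2 of the 3 dependencies hold.

2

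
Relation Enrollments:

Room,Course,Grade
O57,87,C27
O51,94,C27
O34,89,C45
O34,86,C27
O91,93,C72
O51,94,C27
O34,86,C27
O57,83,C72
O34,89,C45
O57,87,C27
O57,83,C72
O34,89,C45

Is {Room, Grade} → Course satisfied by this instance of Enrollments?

Yes

(Room=O57, Grade=C27): 2 rows → Course = 87, 87 ✓
(Room=O51, Grade=C27): 2 rows → Course = 94, 94 ✓
(Room=O34, Grade=C45): 3 rows → Course = 89, 89, 89 ✓
(Room=O34, Grade=C27): 2 rows → Course = 86, 86 ✓
(Room=O91, Grade=C72): 1 row → Course = 93 ✓
(Room=O57, Grade=C72): 2 rows → Course = 83, 83 ✓
Every {Room, Grade} value is associated with a single Course value, so {Room, Grade} → Course holds.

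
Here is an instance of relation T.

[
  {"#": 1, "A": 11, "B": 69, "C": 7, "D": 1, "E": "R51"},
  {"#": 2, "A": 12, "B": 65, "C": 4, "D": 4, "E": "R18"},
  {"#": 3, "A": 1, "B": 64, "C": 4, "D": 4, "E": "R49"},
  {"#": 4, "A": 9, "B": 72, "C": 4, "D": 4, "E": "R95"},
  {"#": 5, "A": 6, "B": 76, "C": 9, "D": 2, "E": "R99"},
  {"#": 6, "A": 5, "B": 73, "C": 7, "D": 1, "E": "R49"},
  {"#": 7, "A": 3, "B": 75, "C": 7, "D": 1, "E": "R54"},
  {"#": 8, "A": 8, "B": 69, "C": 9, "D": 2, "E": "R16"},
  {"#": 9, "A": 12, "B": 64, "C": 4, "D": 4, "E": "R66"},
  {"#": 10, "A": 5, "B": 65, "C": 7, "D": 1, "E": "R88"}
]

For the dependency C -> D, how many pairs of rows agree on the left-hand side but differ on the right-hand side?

0

C=7: all 4 rows agree on D — 0 pairs.
C=4: all 4 rows agree on D — 0 pairs.
C=9: all 2 rows agree on D — 0 pairs.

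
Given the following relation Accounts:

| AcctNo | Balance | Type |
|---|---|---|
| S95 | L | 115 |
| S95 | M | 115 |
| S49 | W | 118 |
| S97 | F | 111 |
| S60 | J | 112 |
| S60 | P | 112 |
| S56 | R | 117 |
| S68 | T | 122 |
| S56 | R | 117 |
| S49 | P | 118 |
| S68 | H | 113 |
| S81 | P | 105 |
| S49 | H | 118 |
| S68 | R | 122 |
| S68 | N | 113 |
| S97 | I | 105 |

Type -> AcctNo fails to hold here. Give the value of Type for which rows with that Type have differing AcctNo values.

Type=115: 2 rows → AcctNo = S95, S95 ✓
Type=118: 3 rows → AcctNo = S49, S49, S49 ✓
Type=111: 1 row → AcctNo = S97 ✓
Type=112: 2 rows → AcctNo = S60, S60 ✓
Type=117: 2 rows → AcctNo = S56, S56 ✓
Type=122: 2 rows → AcctNo = S68, S68 ✓
Type=113: 2 rows → AcctNo = S68, S68 ✓
Type=105: 2 rows → AcctNo takes values {S81, S97} — violation
The only Type value with inconsistent AcctNo is Type=105.

105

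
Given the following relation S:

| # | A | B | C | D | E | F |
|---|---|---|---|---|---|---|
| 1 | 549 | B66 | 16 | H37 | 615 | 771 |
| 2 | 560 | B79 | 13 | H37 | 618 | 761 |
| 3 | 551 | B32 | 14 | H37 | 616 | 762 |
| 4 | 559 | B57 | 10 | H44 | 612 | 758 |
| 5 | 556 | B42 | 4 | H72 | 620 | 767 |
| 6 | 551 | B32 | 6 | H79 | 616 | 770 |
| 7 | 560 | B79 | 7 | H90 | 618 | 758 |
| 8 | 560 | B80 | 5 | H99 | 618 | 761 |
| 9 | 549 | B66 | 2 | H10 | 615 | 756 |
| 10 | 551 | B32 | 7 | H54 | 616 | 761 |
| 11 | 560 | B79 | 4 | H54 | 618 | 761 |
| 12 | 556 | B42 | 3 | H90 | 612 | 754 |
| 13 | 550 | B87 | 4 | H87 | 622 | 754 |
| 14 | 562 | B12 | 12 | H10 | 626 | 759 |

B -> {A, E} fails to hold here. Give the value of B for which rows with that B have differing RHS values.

B42

B=B66: rows 1, 9 → {A,E} = (549, 615), (549, 615) ✓
B=B79: rows 2, 7, 11 → {A,E} = (560, 618), (560, 618), (560, 618) ✓
B=B32: rows 3, 6, 10 → {A,E} = (551, 616), (551, 616), (551, 616) ✓
B=B57: row 4 → {A,E} = (559, 612) ✓
B=B42: rows 5, 12 → {A,E} takes values {(556, 620), (556, 612)} — violation
B=B80: row 8 → {A,E} = (560, 618) ✓
B=B87: row 13 → {A,E} = (550, 622) ✓
B=B12: row 14 → {A,E} = (562, 626) ✓
The only B value with inconsistent RHS is B=B42.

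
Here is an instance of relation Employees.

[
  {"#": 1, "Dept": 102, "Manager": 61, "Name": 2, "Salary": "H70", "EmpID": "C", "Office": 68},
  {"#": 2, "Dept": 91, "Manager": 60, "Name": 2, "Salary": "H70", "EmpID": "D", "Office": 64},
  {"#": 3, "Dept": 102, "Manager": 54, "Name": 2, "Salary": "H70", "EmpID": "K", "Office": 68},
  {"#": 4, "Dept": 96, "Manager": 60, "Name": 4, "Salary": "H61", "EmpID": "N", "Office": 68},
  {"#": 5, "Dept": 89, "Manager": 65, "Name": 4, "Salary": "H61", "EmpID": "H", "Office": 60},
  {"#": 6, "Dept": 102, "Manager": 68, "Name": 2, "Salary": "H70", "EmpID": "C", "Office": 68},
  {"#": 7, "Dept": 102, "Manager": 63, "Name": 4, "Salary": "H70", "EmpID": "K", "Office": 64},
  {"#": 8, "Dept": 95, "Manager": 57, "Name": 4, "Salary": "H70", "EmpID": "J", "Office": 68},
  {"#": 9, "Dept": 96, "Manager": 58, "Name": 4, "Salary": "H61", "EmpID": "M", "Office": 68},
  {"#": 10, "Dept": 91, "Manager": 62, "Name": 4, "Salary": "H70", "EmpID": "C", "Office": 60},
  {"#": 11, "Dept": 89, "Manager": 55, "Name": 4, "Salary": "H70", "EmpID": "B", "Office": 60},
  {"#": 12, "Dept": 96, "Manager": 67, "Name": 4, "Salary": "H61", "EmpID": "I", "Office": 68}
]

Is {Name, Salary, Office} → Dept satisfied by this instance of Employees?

(Name=2, Salary=H70, Office=68): rows 1, 3, 6 → Dept = 102, 102, 102 ✓
(Name=2, Salary=H70, Office=64): row 2 → Dept = 91 ✓
(Name=4, Salary=H61, Office=68): rows 4, 9, 12 → Dept = 96, 96, 96 ✓
(Name=4, Salary=H61, Office=60): row 5 → Dept = 89 ✓
(Name=4, Salary=H70, Office=64): row 7 → Dept = 102 ✓
(Name=4, Salary=H70, Office=68): row 8 → Dept = 95 ✓
(Name=4, Salary=H70, Office=60): rows 10, 11 → Dept takes values {91, 89} — violation
Two rows agree on {Name, Salary, Office} but differ on Dept, so {Name, Salary, Office} → Dept does not hold.

No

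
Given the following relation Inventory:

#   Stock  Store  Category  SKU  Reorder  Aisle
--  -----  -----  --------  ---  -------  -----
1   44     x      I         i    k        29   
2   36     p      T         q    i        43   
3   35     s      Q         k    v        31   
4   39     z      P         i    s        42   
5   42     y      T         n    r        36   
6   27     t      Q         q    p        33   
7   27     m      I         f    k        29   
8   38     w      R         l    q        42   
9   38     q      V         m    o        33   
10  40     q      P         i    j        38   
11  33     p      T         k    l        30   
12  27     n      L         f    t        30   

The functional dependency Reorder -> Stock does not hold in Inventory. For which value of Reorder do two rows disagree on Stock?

k

Reorder=k: rows 1, 7 → Stock takes values {44, 27} — violation
Reorder=i: row 2 → Stock = 36 ✓
Reorder=v: row 3 → Stock = 35 ✓
Reorder=s: row 4 → Stock = 39 ✓
Reorder=r: row 5 → Stock = 42 ✓
Reorder=p: row 6 → Stock = 27 ✓
Reorder=q: row 8 → Stock = 38 ✓
Reorder=o: row 9 → Stock = 38 ✓
Reorder=j: row 10 → Stock = 40 ✓
Reorder=l: row 11 → Stock = 33 ✓
Reorder=t: row 12 → Stock = 27 ✓
The only Reorder value with inconsistent Stock is Reorder=k.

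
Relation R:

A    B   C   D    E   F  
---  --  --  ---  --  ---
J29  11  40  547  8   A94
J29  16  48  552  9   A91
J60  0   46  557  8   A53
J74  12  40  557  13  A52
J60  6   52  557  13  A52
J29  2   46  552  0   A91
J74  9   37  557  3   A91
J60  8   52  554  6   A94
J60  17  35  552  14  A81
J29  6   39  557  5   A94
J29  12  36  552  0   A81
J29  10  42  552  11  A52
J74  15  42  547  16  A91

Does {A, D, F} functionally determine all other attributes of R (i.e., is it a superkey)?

Two distinct rows share (A=J29, D=552, F=A91), so {A, D, F} does not determine every attribute — not a superkey.

No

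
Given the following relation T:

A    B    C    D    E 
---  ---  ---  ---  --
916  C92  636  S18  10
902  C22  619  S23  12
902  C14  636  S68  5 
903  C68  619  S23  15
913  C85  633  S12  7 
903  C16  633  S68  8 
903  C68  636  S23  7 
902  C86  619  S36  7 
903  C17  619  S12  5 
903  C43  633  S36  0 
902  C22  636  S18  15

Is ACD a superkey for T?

All 11 rows have distinct ACD values, so ACD → (all attributes) holds and ACD is a superkey.

Yes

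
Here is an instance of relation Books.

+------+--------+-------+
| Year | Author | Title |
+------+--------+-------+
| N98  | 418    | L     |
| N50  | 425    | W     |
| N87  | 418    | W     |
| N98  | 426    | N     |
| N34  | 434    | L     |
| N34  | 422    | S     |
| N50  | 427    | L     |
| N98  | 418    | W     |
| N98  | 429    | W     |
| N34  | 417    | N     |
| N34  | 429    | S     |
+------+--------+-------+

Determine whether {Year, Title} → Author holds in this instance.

No

(Year=N98, Title=L): 1 row → Author = 418 ✓
(Year=N50, Title=W): 1 row → Author = 425 ✓
(Year=N87, Title=W): 1 row → Author = 418 ✓
(Year=N98, Title=N): 1 row → Author = 426 ✓
(Year=N34, Title=L): 1 row → Author = 434 ✓
(Year=N34, Title=S): 2 rows → Author takes values {422, 429} — violation
(Year=N50, Title=L): 1 row → Author = 427 ✓
(Year=N98, Title=W): 2 rows → Author takes values {418, 429} — violation
(Year=N34, Title=N): 1 row → Author = 417 ✓
Two rows agree on {Year, Title} but differ on Author, so {Year, Title} → Author does not hold.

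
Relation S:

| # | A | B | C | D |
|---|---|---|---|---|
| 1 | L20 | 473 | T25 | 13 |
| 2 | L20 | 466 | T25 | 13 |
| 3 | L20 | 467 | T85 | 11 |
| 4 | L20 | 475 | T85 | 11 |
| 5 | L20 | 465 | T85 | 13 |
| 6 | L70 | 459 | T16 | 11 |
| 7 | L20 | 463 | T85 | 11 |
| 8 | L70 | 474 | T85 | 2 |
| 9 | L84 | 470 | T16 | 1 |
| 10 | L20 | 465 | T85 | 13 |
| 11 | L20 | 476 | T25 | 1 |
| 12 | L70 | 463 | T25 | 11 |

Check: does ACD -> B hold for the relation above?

No

(A=L20, C=T25, D=13): rows 1, 2 → B takes values {473, 466} — violation
(A=L20, C=T85, D=11): rows 3, 4, 7 → B takes values {467, 475, 463} — violation
(A=L20, C=T85, D=13): rows 5, 10 → B = 465, 465 ✓
(A=L70, C=T16, D=11): row 6 → B = 459 ✓
(A=L70, C=T85, D=2): row 8 → B = 474 ✓
(A=L84, C=T16, D=1): row 9 → B = 470 ✓
(A=L20, C=T25, D=1): row 11 → B = 476 ✓
(A=L70, C=T25, D=11): row 12 → B = 463 ✓
Two rows agree on ACD but differ on B, so ACD -> B does not hold.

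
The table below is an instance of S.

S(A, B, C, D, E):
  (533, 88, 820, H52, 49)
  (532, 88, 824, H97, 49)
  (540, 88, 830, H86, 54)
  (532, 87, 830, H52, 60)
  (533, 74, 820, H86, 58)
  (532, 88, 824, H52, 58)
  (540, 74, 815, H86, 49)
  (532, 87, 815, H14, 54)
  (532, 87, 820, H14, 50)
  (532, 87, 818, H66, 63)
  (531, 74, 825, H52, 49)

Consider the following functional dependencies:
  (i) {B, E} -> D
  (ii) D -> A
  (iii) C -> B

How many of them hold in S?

(i) {B, E} -> D: (B=88, E=49): 2 rows → D takes values {H52, H97} — violation; (B=74, E=49): 2 rows → D takes values {H86, H52} — violation — fails.
(ii) D -> A: D=H52: 4 rows → A takes values {533, 532, 531} — violation; D=H86: 3 rows → A takes values {540, 533} — violation — fails.
(iii) C -> B: C=820: 3 rows → B takes values {88, 74, 87} — violation; C=830: 2 rows → B takes values {88, 87} — violation; C=815: 2 rows → B takes values {74, 87} — violation — fails.
None of the 3 dependencies hold.

0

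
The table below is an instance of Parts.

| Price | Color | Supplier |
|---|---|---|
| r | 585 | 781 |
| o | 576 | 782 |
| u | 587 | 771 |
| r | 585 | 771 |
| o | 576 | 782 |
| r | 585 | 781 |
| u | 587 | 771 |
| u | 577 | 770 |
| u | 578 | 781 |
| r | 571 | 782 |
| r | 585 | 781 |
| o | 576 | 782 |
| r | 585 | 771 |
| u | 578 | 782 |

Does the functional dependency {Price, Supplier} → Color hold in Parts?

Yes

(Price=r, Supplier=781): 3 rows → Color = 585, 585, 585 ✓
(Price=o, Supplier=782): 3 rows → Color = 576, 576, 576 ✓
(Price=u, Supplier=771): 2 rows → Color = 587, 587 ✓
(Price=r, Supplier=771): 2 rows → Color = 585, 585 ✓
(Price=u, Supplier=770): 1 row → Color = 577 ✓
(Price=u, Supplier=781): 1 row → Color = 578 ✓
(Price=r, Supplier=782): 1 row → Color = 571 ✓
(Price=u, Supplier=782): 1 row → Color = 578 ✓
Every {Price, Supplier} value is associated with a single Color value, so {Price, Supplier} → Color holds.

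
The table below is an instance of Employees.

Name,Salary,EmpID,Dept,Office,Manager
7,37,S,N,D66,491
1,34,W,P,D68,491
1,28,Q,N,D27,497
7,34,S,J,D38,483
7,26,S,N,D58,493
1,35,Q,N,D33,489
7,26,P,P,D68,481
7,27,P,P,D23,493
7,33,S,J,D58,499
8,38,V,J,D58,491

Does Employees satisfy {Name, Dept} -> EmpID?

Yes

(Name=7, Dept=N): 2 rows → EmpID = S, S ✓
(Name=1, Dept=P): 1 row → EmpID = W ✓
(Name=1, Dept=N): 2 rows → EmpID = Q, Q ✓
(Name=7, Dept=J): 2 rows → EmpID = S, S ✓
(Name=7, Dept=P): 2 rows → EmpID = P, P ✓
(Name=8, Dept=J): 1 row → EmpID = V ✓
Every {Name, Dept} value is associated with a single EmpID value, so {Name, Dept} -> EmpID holds.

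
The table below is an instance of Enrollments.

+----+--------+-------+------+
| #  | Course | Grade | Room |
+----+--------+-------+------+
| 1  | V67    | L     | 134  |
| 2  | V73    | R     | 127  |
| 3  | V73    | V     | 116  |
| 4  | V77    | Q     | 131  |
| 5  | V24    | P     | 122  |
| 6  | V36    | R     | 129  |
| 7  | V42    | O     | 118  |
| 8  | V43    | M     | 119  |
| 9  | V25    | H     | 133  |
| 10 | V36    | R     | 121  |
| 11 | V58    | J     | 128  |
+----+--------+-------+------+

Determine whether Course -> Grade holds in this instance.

No

Course=V67: row 1 → Grade = L ✓
Course=V73: rows 2, 3 → Grade takes values {R, V} — violation
Course=V77: row 4 → Grade = Q ✓
Course=V24: row 5 → Grade = P ✓
Course=V36: rows 6, 10 → Grade = R, R ✓
Course=V42: row 7 → Grade = O ✓
Course=V43: row 8 → Grade = M ✓
Course=V25: row 9 → Grade = H ✓
Course=V58: row 11 → Grade = J ✓
Two rows agree on Course but differ on Grade, so Course -> Grade does not hold.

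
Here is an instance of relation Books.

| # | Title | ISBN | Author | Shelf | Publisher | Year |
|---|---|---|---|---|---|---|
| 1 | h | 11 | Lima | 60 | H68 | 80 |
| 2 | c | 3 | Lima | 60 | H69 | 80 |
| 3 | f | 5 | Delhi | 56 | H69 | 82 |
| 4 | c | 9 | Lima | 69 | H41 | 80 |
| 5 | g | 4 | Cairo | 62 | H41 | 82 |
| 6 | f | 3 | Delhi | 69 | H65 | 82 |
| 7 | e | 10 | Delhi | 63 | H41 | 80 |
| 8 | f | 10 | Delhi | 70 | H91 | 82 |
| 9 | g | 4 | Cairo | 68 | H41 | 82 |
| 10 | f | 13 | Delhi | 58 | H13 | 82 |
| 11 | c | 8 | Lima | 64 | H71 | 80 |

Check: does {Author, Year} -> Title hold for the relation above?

(Author=Lima, Year=80): rows 1, 2, 4, 11 → Title takes values {h, c} — violation
(Author=Delhi, Year=82): rows 3, 6, 8, 10 → Title = f, f, f, f ✓
(Author=Cairo, Year=82): rows 5, 9 → Title = g, g ✓
(Author=Delhi, Year=80): row 7 → Title = e ✓
Two rows agree on {Author, Year} but differ on Title, so {Author, Year} -> Title does not hold.

No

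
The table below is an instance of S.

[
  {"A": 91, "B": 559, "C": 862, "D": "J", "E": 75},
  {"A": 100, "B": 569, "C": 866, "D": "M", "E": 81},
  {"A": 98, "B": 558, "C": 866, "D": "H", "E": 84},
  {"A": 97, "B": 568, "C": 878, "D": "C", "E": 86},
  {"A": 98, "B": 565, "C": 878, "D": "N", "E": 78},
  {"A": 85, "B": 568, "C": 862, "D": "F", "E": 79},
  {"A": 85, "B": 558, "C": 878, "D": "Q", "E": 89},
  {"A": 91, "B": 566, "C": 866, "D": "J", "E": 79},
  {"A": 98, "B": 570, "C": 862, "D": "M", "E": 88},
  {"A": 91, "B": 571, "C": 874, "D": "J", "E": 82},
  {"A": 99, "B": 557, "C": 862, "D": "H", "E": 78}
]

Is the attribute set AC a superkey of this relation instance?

Yes

All 11 rows have distinct AC values, so AC → (all attributes) holds and AC is a superkey.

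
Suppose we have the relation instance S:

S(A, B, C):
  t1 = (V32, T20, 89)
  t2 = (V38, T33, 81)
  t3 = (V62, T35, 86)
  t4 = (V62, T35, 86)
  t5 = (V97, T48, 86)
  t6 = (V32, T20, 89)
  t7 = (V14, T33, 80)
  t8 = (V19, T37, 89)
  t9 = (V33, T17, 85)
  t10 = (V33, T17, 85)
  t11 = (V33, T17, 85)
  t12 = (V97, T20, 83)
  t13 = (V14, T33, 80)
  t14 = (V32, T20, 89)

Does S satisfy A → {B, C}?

No

A=V32: rows 1, 6, 14 → {B,C} = (T20, 89), (T20, 89), (T20, 89) ✓
A=V38: row 2 → {B,C} = (T33, 81) ✓
A=V62: rows 3, 4 → {B,C} = (T35, 86), (T35, 86) ✓
A=V97: rows 5, 12 → {B,C} takes values {(T48, 86), (T20, 83)} — violation
A=V14: rows 7, 13 → {B,C} = (T33, 80), (T33, 80) ✓
A=V19: row 8 → {B,C} = (T37, 89) ✓
A=V33: rows 9, 10, 11 → {B,C} = (T17, 85), (T17, 85), (T17, 85) ✓
Two rows agree on A but differ on {B, C}, so A → {B, C} does not hold.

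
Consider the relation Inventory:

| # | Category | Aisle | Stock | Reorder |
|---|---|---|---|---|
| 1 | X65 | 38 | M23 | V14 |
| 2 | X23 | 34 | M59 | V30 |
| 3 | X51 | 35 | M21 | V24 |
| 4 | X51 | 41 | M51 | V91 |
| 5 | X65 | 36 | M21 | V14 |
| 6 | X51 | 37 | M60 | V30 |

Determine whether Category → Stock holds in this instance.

Category=X65: rows 1, 5 → Stock takes values {M23, M21} — violation
Category=X23: row 2 → Stock = M59 ✓
Category=X51: rows 3, 4, 6 → Stock takes values {M21, M51, M60} — violation
Two rows agree on Category but differ on Stock, so Category → Stock does not hold.

No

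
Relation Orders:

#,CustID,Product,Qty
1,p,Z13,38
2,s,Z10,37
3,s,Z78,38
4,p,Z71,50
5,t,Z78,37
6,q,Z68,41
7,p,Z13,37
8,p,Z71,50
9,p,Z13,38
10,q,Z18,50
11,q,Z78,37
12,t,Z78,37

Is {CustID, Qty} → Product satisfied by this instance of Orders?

Yes

(CustID=p, Qty=38): rows 1, 9 → Product = Z13, Z13 ✓
(CustID=s, Qty=37): row 2 → Product = Z10 ✓
(CustID=s, Qty=38): row 3 → Product = Z78 ✓
(CustID=p, Qty=50): rows 4, 8 → Product = Z71, Z71 ✓
(CustID=t, Qty=37): rows 5, 12 → Product = Z78, Z78 ✓
(CustID=q, Qty=41): row 6 → Product = Z68 ✓
(CustID=p, Qty=37): row 7 → Product = Z13 ✓
(CustID=q, Qty=50): row 10 → Product = Z18 ✓
(CustID=q, Qty=37): row 11 → Product = Z78 ✓
Every {CustID, Qty} value is associated with a single Product value, so {CustID, Qty} → Product holds.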